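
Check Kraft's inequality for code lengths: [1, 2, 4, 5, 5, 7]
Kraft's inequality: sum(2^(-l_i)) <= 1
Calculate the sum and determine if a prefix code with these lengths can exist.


Sum = 2^(-1) + 2^(-2) + 2^(-4) + 2^(-5) + 2^(-5) + 2^(-7)
    = 0.5 + 0.25 + 0.0625 + 0.03125 + 0.03125 + 0.0078125
    = 113/128 = 0.8828125
Since 0.8828125 <= 1, Kraft's inequality IS satisfied.
A prefix code with these lengths CAN exist.

Kraft sum = 0.8828125. Satisfied.


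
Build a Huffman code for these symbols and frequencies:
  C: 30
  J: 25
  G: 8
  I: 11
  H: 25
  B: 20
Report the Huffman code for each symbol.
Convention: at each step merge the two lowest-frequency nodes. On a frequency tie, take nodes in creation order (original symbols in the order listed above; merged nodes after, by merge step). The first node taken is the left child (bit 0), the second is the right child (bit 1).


Huffman tree construction:
Step 1: Merge G(8) + I(11) = 19
Step 2: Merge (G+I)(19) + B(20) = 39
Step 3: Merge J(25) + H(25) = 50
Step 4: Merge C(30) + ((G+I)+B)(39) = 69
Step 5: Merge (J+H)(50) + (C+((G+I)+B))(69) = 119
Read each symbol's code off the tree from the root (left child = 0, right child = 1).

Codes:
  C: 10 (length 2)
  J: 00 (length 2)
  G: 1100 (length 4)
  I: 1101 (length 4)
  H: 01 (length 2)
  B: 111 (length 3)
Average code length: 296/119 = 2.4874 bits/symbol


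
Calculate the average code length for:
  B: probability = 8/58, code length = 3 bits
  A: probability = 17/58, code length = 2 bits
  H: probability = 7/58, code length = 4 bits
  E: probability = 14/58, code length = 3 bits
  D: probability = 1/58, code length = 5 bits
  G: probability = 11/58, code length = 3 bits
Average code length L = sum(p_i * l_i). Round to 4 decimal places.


Weighted contributions p_i * l_i:
  B: (8/58) * 3 = 24/58
  A: (17/58) * 2 = 34/58
  H: (7/58) * 4 = 28/58
  E: (14/58) * 3 = 42/58
  D: (1/58) * 5 = 5/58
  G: (11/58) * 3 = 33/58
Sum = (24 + 34 + 28 + 42 + 5 + 33)/58 = 166/58

L = 166/58 = 2.8621 bits/symbol


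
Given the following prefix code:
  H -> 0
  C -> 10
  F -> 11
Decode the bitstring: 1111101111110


Decoding step by step:
Bits 11 -> F
Bits 11 -> F
Bits 10 -> C
Bits 11 -> F
Bits 11 -> F
Bits 11 -> F
Bits 0 -> H


Decoded message: FFCFFFH


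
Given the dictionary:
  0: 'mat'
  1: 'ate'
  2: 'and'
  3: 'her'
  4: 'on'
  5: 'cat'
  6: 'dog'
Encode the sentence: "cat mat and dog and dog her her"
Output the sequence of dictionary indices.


Look up each word in the dictionary:
  'cat' -> 5
  'mat' -> 0
  'and' -> 2
  'dog' -> 6
  'and' -> 2
  'dog' -> 6
  'her' -> 3
  'her' -> 3

Encoded: [5, 0, 2, 6, 2, 6, 3, 3]


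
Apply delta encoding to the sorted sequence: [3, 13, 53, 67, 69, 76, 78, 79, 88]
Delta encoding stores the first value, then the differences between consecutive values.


First value: 3
Deltas:
  13 - 3 = 10
  53 - 13 = 40
  67 - 53 = 14
  69 - 67 = 2
  76 - 69 = 7
  78 - 76 = 2
  79 - 78 = 1
  88 - 79 = 9


Delta encoded: [3, 10, 40, 14, 2, 7, 2, 1, 9]


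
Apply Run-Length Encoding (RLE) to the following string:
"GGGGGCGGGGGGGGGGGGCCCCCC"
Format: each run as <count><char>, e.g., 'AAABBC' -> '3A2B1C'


Scanning runs left to right:
  i=0: run of 'G' x 5 -> '5G'
  i=5: run of 'C' x 1 -> '1C'
  i=6: run of 'G' x 12 -> '12G'
  i=18: run of 'C' x 6 -> '6C'

RLE = 5G1C12G6C


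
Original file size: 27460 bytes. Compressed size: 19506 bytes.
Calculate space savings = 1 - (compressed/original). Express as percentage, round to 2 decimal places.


ratio = compressed/original = 19506/27460 = 0.710342
savings = 1 - ratio = 1 - 0.710342 = 0.289658
as a percentage: 0.289658 * 100 = 28.97%

Space savings = 1 - 19506/27460 = 28.97%


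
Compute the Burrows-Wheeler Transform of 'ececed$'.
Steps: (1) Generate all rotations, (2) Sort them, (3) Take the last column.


Rotations (sorted):
  0: $ececed -> last char: d
  1: ceced$e -> last char: e
  2: ced$ece -> last char: e
  3: d$ecece -> last char: e
  4: ececed$ -> last char: $
  5: eced$ec -> last char: c
  6: ed$ecec -> last char: c


BWT = deee$cc


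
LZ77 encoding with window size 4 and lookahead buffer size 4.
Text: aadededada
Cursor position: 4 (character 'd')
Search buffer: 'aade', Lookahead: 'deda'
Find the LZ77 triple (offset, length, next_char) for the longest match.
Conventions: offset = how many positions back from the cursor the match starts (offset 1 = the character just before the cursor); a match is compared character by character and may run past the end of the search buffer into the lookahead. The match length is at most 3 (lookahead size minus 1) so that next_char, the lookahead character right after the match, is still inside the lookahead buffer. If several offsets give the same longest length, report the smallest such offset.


Try each offset into the search buffer:
  offset=1 (pos 3, char 'e'): match length 0
  offset=2 (pos 2, char 'd'): match length 3
  offset=3 (pos 1, char 'a'): match length 0
  offset=4 (pos 0, char 'a'): match length 0
Longest match has length 3 at offset 2.
next_char = character at position 4 + 3 = 7 -> 'a'

Best match: offset=2, length=3 (matching 'ded' starting at position 2)
LZ77 triple: (2, 3, 'a')


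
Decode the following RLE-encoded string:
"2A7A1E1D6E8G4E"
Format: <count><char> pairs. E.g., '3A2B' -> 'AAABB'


Expanding each <count><char> pair:
  2A -> 'AA'
  7A -> 'AAAAAAA'
  1E -> 'E'
  1D -> 'D'
  6E -> 'EEEEEE'
  8G -> 'GGGGGGGG'
  4E -> 'EEEE'

Decoded = AAAAAAAAAEDEEEEEEGGGGGGGGEEEE


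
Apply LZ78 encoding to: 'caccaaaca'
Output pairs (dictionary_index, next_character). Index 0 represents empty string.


LZ78 encoding steps:
Dictionary: {0: ''}
Step 1: w='' (idx 0), next='c' -> output (0, 'c'), add 'c' as idx 1
Step 2: w='' (idx 0), next='a' -> output (0, 'a'), add 'a' as idx 2
Step 3: w='c' (idx 1), next='c' -> output (1, 'c'), add 'cc' as idx 3
Step 4: w='a' (idx 2), next='a' -> output (2, 'a'), add 'aa' as idx 4
Step 5: w='a' (idx 2), next='c' -> output (2, 'c'), add 'ac' as idx 5
Step 6: w='a' (idx 2), end of input -> output (2, '')


Encoded: [(0, 'c'), (0, 'a'), (1, 'c'), (2, 'a'), (2, 'c'), (2, '')]


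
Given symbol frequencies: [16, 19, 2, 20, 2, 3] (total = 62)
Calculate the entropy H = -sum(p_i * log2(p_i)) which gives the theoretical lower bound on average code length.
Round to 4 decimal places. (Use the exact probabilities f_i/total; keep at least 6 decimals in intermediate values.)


Per-symbol terms -p_i * log2(p_i) with p_i = f_i/62:
  p = 16/62 = 0.258065: log2(p) = -1.954196, -p*log2(p) = 0.504309
  p = 19/62 = 0.306452: log2(p) = -1.706269, -p*log2(p) = 0.522889
  p = 2/62 = 0.032258: log2(p) = -4.954196, -p*log2(p) = 0.159813
  p = 20/62 = 0.322581: log2(p) = -1.632268, -p*log2(p) = 0.526538
  p = 2/62 = 0.032258: log2(p) = -4.954196, -p*log2(p) = 0.159813
  p = 3/62 = 0.048387: log2(p) = -4.369234, -p*log2(p) = 0.211415
H = 0.504309 + 0.522889 + 0.159813 + 0.526538 + 0.159813 + 0.211415 = 2.084777

H = 2.0848 bits/symbol


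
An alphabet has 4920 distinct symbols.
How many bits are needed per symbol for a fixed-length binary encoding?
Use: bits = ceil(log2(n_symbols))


log2(4920) = 12.2644
Bracket: 2^12 = 4096 < 4920 <= 2^13 = 8192
So ceil(log2(4920)) = 13

bits = ceil(log2(4920)) = ceil(12.2644) = 13 bits


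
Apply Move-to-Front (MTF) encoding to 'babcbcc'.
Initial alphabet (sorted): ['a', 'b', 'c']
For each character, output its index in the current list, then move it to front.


MTF encoding:
'b': index 1 in ['a', 'b', 'c'] -> ['b', 'a', 'c']
'a': index 1 in ['b', 'a', 'c'] -> ['a', 'b', 'c']
'b': index 1 in ['a', 'b', 'c'] -> ['b', 'a', 'c']
'c': index 2 in ['b', 'a', 'c'] -> ['c', 'b', 'a']
'b': index 1 in ['c', 'b', 'a'] -> ['b', 'c', 'a']
'c': index 1 in ['b', 'c', 'a'] -> ['c', 'b', 'a']
'c': index 0 in ['c', 'b', 'a'] -> ['c', 'b', 'a']


Output: [1, 1, 1, 2, 1, 1, 0]


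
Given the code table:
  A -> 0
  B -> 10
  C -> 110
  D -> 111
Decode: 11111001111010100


Decoding:
111 -> D
110 -> C
0 -> A
111 -> D
10 -> B
10 -> B
10 -> B
0 -> A


Result: DCADBBBA


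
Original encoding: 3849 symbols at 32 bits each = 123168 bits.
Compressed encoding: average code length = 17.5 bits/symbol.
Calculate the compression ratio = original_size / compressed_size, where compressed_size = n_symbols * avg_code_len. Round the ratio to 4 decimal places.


original_size = n_symbols * orig_bits = 3849 * 32 = 123168 bits
compressed_size = n_symbols * avg_code_len = 3849 * 17.5 = 67357.5 bits
ratio = original_size / compressed_size = 123168 / 67357.5 = 1.8286

Compression ratio = 1.8286


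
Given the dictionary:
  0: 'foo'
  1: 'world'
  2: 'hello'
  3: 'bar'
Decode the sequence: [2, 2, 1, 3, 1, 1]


Look up each index in the dictionary:
  2 -> 'hello'
  2 -> 'hello'
  1 -> 'world'
  3 -> 'bar'
  1 -> 'world'
  1 -> 'world'

Decoded: "hello hello world bar world world"


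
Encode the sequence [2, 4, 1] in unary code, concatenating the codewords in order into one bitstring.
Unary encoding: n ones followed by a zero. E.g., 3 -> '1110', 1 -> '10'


Encode each number as n ones followed by a terminating 0:
  2 -> 110 (3 bits)
  4 -> 11110 (5 bits)
  1 -> 10 (2 bits)
Total length = 3 + 5 + 2 = 10 bits.

Unary([2, 4, 1]) = 1101111010 (10 bits)


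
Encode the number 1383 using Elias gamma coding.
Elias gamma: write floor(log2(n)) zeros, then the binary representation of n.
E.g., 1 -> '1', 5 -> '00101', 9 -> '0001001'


num_bits = floor(log2(1383)) + 1 = 11
leading_zeros = num_bits - 1 = 10
binary(1383) = 10101100111

Elias gamma(1383) = '0000000000' + '10101100111' = 000000000010101100111 (21 bits)


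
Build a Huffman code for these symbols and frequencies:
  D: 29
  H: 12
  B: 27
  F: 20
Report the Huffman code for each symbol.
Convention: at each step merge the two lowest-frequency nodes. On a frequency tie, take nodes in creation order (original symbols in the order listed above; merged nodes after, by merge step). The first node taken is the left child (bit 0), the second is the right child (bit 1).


Huffman tree construction:
Step 1: Merge H(12) + F(20) = 32
Step 2: Merge B(27) + D(29) = 56
Step 3: Merge (H+F)(32) + (B+D)(56) = 88
Read each symbol's code off the tree from the root (left child = 0, right child = 1).

Codes:
  D: 11 (length 2)
  H: 00 (length 2)
  B: 10 (length 2)
  F: 01 (length 2)
Average code length: 176/88 = 2.0000 bits/symbol


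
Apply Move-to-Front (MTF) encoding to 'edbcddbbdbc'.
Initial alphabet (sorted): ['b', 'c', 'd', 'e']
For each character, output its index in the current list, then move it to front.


MTF encoding:
'e': index 3 in ['b', 'c', 'd', 'e'] -> ['e', 'b', 'c', 'd']
'd': index 3 in ['e', 'b', 'c', 'd'] -> ['d', 'e', 'b', 'c']
'b': index 2 in ['d', 'e', 'b', 'c'] -> ['b', 'd', 'e', 'c']
'c': index 3 in ['b', 'd', 'e', 'c'] -> ['c', 'b', 'd', 'e']
'd': index 2 in ['c', 'b', 'd', 'e'] -> ['d', 'c', 'b', 'e']
'd': index 0 in ['d', 'c', 'b', 'e'] -> ['d', 'c', 'b', 'e']
'b': index 2 in ['d', 'c', 'b', 'e'] -> ['b', 'd', 'c', 'e']
'b': index 0 in ['b', 'd', 'c', 'e'] -> ['b', 'd', 'c', 'e']
'd': index 1 in ['b', 'd', 'c', 'e'] -> ['d', 'b', 'c', 'e']
'b': index 1 in ['d', 'b', 'c', 'e'] -> ['b', 'd', 'c', 'e']
'c': index 2 in ['b', 'd', 'c', 'e'] -> ['c', 'b', 'd', 'e']


Output: [3, 3, 2, 3, 2, 0, 2, 0, 1, 1, 2]


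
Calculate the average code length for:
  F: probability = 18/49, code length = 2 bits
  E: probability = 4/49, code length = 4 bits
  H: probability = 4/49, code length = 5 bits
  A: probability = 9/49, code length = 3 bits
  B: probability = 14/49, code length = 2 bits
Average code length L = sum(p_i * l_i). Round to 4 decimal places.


Weighted contributions p_i * l_i:
  F: (18/49) * 2 = 36/49
  E: (4/49) * 4 = 16/49
  H: (4/49) * 5 = 20/49
  A: (9/49) * 3 = 27/49
  B: (14/49) * 2 = 28/49
Sum = (36 + 16 + 20 + 27 + 28)/49 = 127/49

L = 127/49 = 2.5918 bits/symbol


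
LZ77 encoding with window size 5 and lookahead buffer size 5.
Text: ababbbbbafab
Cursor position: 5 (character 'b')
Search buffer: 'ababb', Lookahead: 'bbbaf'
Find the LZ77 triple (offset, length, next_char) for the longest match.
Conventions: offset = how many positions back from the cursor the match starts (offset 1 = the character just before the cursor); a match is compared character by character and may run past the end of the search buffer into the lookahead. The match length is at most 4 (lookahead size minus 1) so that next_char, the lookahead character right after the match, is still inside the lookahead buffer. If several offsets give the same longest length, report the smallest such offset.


Try each offset into the search buffer:
  offset=1 (pos 4, char 'b'): match length 3
  offset=2 (pos 3, char 'b'): match length 3
  offset=3 (pos 2, char 'a'): match length 0
  offset=4 (pos 1, char 'b'): match length 1
  offset=5 (pos 0, char 'a'): match length 0
Longest match has length 3, found at offsets 1, 2; take the smallest, offset 1.
next_char = character at position 5 + 3 = 8 -> 'a'

Best match: offset=1, length=3 (matching 'bbb' starting at position 4)
LZ77 triple: (1, 3, 'a')


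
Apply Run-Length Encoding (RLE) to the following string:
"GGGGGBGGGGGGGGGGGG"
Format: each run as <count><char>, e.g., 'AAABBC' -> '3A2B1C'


Scanning runs left to right:
  i=0: run of 'G' x 5 -> '5G'
  i=5: run of 'B' x 1 -> '1B'
  i=6: run of 'G' x 12 -> '12G'

RLE = 5G1B12G


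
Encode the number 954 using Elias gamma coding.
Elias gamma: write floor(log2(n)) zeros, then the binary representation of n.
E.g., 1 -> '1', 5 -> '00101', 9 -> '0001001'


num_bits = floor(log2(954)) + 1 = 10
leading_zeros = num_bits - 1 = 9
binary(954) = 1110111010

Elias gamma(954) = '000000000' + '1110111010' = 0000000001110111010 (19 bits)


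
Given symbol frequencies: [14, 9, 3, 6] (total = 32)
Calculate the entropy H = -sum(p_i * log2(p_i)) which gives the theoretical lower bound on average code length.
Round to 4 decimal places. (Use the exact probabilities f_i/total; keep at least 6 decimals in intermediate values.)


Per-symbol terms -p_i * log2(p_i) with p_i = f_i/32:
  p = 14/32 = 0.437500: log2(p) = -1.192645, -p*log2(p) = 0.521782
  p = 9/32 = 0.281250: log2(p) = -1.830075, -p*log2(p) = 0.514709
  p = 3/32 = 0.093750: log2(p) = -3.415037, -p*log2(p) = 0.320160
  p = 6/32 = 0.187500: log2(p) = -2.415037, -p*log2(p) = 0.452820
H = 0.521782 + 0.514709 + 0.320160 + 0.452820 = 1.809471

H = 1.8095 bits/symbol


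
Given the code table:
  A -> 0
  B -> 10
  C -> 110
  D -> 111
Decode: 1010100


Decoding:
10 -> B
10 -> B
10 -> B
0 -> A


Result: BBBA


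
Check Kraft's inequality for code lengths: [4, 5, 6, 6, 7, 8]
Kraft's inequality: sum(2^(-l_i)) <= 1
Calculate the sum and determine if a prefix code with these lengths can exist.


Sum = 2^(-4) + 2^(-5) + 2^(-6) + 2^(-6) + 2^(-7) + 2^(-8)
    = 0.0625 + 0.03125 + 0.015625 + 0.015625 + 0.0078125 + 0.00390625
    = 35/256 = 0.13671875
Since 0.13671875 <= 1, Kraft's inequality IS satisfied.
A prefix code with these lengths CAN exist.

Kraft sum = 0.13671875. Satisfied.


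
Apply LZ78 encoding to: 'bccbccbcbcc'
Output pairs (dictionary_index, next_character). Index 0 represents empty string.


LZ78 encoding steps:
Dictionary: {0: ''}
Step 1: w='' (idx 0), next='b' -> output (0, 'b'), add 'b' as idx 1
Step 2: w='' (idx 0), next='c' -> output (0, 'c'), add 'c' as idx 2
Step 3: w='c' (idx 2), next='b' -> output (2, 'b'), add 'cb' as idx 3
Step 4: w='c' (idx 2), next='c' -> output (2, 'c'), add 'cc' as idx 4
Step 5: w='b' (idx 1), next='c' -> output (1, 'c'), add 'bc' as idx 5
Step 6: w='bc' (idx 5), next='c' -> output (5, 'c'), add 'bcc' as idx 6


Encoded: [(0, 'b'), (0, 'c'), (2, 'b'), (2, 'c'), (1, 'c'), (5, 'c')]


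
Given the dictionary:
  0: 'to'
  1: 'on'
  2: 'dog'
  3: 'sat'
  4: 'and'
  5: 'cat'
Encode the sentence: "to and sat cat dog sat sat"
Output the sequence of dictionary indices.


Look up each word in the dictionary:
  'to' -> 0
  'and' -> 4
  'sat' -> 3
  'cat' -> 5
  'dog' -> 2
  'sat' -> 3
  'sat' -> 3

Encoded: [0, 4, 3, 5, 2, 3, 3]


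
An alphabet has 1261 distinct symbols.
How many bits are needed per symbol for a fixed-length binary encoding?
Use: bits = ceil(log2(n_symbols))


log2(1261) = 10.3004
Bracket: 2^10 = 1024 < 1261 <= 2^11 = 2048
So ceil(log2(1261)) = 11

bits = ceil(log2(1261)) = ceil(10.3004) = 11 bits


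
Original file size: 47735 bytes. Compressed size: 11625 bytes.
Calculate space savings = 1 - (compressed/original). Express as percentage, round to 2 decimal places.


ratio = compressed/original = 11625/47735 = 0.243532
savings = 1 - ratio = 1 - 0.243532 = 0.756468
as a percentage: 0.756468 * 100 = 75.65%

Space savings = 1 - 11625/47735 = 75.65%


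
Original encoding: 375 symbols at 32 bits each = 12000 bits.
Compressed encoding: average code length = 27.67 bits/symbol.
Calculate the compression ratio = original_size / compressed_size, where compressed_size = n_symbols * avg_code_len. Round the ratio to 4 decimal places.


original_size = n_symbols * orig_bits = 375 * 32 = 12000 bits
compressed_size = n_symbols * avg_code_len = 375 * 27.67 = 10376.25 bits
ratio = original_size / compressed_size = 12000 / 10376.25 = 1.1565

Compression ratio = 1.1565


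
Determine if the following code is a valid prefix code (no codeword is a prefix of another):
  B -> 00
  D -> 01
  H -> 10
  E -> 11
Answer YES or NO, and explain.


Checking each pair (does one codeword prefix another?):
  B='00' vs D='01': no prefix
  B='00' vs H='10': no prefix
  B='00' vs E='11': no prefix
  D='01' vs B='00': no prefix
  D='01' vs H='10': no prefix
  D='01' vs E='11': no prefix
  H='10' vs B='00': no prefix
  H='10' vs D='01': no prefix
  H='10' vs E='11': no prefix
  E='11' vs B='00': no prefix
  E='11' vs D='01': no prefix
  E='11' vs H='10': no prefix
No violation found over all pairs.

YES -- this is a valid prefix code. No codeword is a prefix of any other codeword.


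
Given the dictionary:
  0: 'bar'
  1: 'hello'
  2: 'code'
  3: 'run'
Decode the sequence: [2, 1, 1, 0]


Look up each index in the dictionary:
  2 -> 'code'
  1 -> 'hello'
  1 -> 'hello'
  0 -> 'bar'

Decoded: "code hello hello bar"


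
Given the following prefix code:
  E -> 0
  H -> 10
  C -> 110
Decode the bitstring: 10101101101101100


Decoding step by step:
Bits 10 -> H
Bits 10 -> H
Bits 110 -> C
Bits 110 -> C
Bits 110 -> C
Bits 110 -> C
Bits 0 -> E


Decoded message: HHCCCCE


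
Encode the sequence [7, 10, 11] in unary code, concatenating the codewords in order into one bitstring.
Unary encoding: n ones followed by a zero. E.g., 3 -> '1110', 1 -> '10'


Encode each number as n ones followed by a terminating 0:
  7 -> 11111110 (8 bits)
  10 -> 11111111110 (11 bits)
  11 -> 111111111110 (12 bits)
Total length = 8 + 11 + 12 = 31 bits.

Unary([7, 10, 11]) = 1111111011111111110111111111110 (31 bits)


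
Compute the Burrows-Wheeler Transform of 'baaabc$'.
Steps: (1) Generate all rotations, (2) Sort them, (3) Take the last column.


Rotations (sorted):
  0: $baaabc -> last char: c
  1: aaabc$b -> last char: b
  2: aabc$ba -> last char: a
  3: abc$baa -> last char: a
  4: baaabc$ -> last char: $
  5: bc$baaa -> last char: a
  6: c$baaab -> last char: b


BWT = cbaa$ab


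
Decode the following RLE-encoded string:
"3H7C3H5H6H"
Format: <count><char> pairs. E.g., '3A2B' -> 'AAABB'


Expanding each <count><char> pair:
  3H -> 'HHH'
  7C -> 'CCCCCCC'
  3H -> 'HHH'
  5H -> 'HHHHH'
  6H -> 'HHHHHH'

Decoded = HHHCCCCCCCHHHHHHHHHHHHHH


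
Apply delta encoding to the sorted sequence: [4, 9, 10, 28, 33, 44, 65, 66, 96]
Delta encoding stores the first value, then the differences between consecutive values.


First value: 4
Deltas:
  9 - 4 = 5
  10 - 9 = 1
  28 - 10 = 18
  33 - 28 = 5
  44 - 33 = 11
  65 - 44 = 21
  66 - 65 = 1
  96 - 66 = 30


Delta encoded: [4, 5, 1, 18, 5, 11, 21, 1, 30]


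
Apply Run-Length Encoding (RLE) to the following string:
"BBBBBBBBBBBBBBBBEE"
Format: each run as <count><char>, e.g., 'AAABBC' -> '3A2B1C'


Scanning runs left to right:
  i=0: run of 'B' x 16 -> '16B'
  i=16: run of 'E' x 2 -> '2E'

RLE = 16B2E


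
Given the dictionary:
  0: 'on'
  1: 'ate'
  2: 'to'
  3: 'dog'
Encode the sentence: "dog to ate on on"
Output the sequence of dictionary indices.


Look up each word in the dictionary:
  'dog' -> 3
  'to' -> 2
  'ate' -> 1
  'on' -> 0
  'on' -> 0

Encoded: [3, 2, 1, 0, 0]


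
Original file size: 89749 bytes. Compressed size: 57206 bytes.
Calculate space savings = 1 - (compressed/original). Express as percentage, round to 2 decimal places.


ratio = compressed/original = 57206/89749 = 0.6374
savings = 1 - ratio = 1 - 0.6374 = 0.3626
as a percentage: 0.3626 * 100 = 36.26%

Space savings = 1 - 57206/89749 = 36.26%


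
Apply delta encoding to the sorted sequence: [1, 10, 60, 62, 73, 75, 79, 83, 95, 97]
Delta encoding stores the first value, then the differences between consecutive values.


First value: 1
Deltas:
  10 - 1 = 9
  60 - 10 = 50
  62 - 60 = 2
  73 - 62 = 11
  75 - 73 = 2
  79 - 75 = 4
  83 - 79 = 4
  95 - 83 = 12
  97 - 95 = 2


Delta encoded: [1, 9, 50, 2, 11, 2, 4, 4, 12, 2]


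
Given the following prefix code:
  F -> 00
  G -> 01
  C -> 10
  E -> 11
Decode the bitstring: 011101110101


Decoding step by step:
Bits 01 -> G
Bits 11 -> E
Bits 01 -> G
Bits 11 -> E
Bits 01 -> G
Bits 01 -> G


Decoded message: GEGEGG


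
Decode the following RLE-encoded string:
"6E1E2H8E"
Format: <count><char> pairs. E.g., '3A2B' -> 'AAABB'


Expanding each <count><char> pair:
  6E -> 'EEEEEE'
  1E -> 'E'
  2H -> 'HH'
  8E -> 'EEEEEEEE'

Decoded = EEEEEEEHHEEEEEEEE


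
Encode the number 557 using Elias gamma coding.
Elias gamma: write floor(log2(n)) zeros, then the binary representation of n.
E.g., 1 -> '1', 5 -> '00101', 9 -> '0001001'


num_bits = floor(log2(557)) + 1 = 10
leading_zeros = num_bits - 1 = 9
binary(557) = 1000101101

Elias gamma(557) = '000000000' + '1000101101' = 0000000001000101101 (19 bits)


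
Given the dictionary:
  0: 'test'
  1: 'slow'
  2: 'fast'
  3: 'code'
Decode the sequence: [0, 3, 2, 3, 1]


Look up each index in the dictionary:
  0 -> 'test'
  3 -> 'code'
  2 -> 'fast'
  3 -> 'code'
  1 -> 'slow'

Decoded: "test code fast code slow"


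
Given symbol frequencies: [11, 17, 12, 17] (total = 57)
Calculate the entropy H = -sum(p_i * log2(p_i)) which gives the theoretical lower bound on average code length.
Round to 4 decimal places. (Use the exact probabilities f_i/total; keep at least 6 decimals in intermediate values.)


Per-symbol terms -p_i * log2(p_i) with p_i = f_i/57:
  p = 11/57 = 0.192982: log2(p) = -2.373458, -p*log2(p) = 0.458036
  p = 17/57 = 0.298246: log2(p) = -1.745427, -p*log2(p) = 0.520566
  p = 12/57 = 0.210526: log2(p) = -2.247928, -p*log2(p) = 0.473248
  p = 17/57 = 0.298246: log2(p) = -1.745427, -p*log2(p) = 0.520566
H = 0.458036 + 0.520566 + 0.473248 + 0.520566 = 1.972416

H = 1.9724 bits/symbol


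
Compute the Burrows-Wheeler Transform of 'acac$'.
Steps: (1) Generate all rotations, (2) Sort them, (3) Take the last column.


Rotations (sorted):
  0: $acac -> last char: c
  1: ac$ac -> last char: c
  2: acac$ -> last char: $
  3: c$aca -> last char: a
  4: cac$a -> last char: a


BWT = cc$aa


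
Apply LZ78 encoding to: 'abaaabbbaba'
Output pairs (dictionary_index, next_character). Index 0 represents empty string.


LZ78 encoding steps:
Dictionary: {0: ''}
Step 1: w='' (idx 0), next='a' -> output (0, 'a'), add 'a' as idx 1
Step 2: w='' (idx 0), next='b' -> output (0, 'b'), add 'b' as idx 2
Step 3: w='a' (idx 1), next='a' -> output (1, 'a'), add 'aa' as idx 3
Step 4: w='a' (idx 1), next='b' -> output (1, 'b'), add 'ab' as idx 4
Step 5: w='b' (idx 2), next='b' -> output (2, 'b'), add 'bb' as idx 5
Step 6: w='ab' (idx 4), next='a' -> output (4, 'a'), add 'aba' as idx 6


Encoded: [(0, 'a'), (0, 'b'), (1, 'a'), (1, 'b'), (2, 'b'), (4, 'a')]


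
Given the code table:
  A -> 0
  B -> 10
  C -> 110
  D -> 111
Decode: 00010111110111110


Decoding:
0 -> A
0 -> A
0 -> A
10 -> B
111 -> D
110 -> C
111 -> D
110 -> C


Result: AAABDCDC


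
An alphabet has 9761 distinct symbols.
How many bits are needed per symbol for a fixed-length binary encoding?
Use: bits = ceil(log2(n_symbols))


log2(9761) = 13.2528
Bracket: 2^13 = 8192 < 9761 <= 2^14 = 16384
So ceil(log2(9761)) = 14

bits = ceil(log2(9761)) = ceil(13.2528) = 14 bits


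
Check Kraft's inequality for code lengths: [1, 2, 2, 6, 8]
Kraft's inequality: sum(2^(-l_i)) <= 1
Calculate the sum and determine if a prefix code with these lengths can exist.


Sum = 2^(-1) + 2^(-2) + 2^(-2) + 2^(-6) + 2^(-8)
    = 0.5 + 0.25 + 0.25 + 0.015625 + 0.00390625
    = 261/256 = 1.01953125
Since 1.01953125 > 1, Kraft's inequality is NOT satisfied.
A prefix code with these lengths CANNOT exist.

Kraft sum = 1.01953125. Not satisfied.


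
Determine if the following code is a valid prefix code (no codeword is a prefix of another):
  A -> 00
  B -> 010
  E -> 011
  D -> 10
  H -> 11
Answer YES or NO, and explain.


Checking each pair (does one codeword prefix another?):
  A='00' vs B='010': no prefix
  A='00' vs E='011': no prefix
  A='00' vs D='10': no prefix
  A='00' vs H='11': no prefix
  B='010' vs A='00': no prefix
  B='010' vs E='011': no prefix
  B='010' vs D='10': no prefix
  B='010' vs H='11': no prefix
  E='011' vs A='00': no prefix
  E='011' vs B='010': no prefix
  E='011' vs D='10': no prefix
  E='011' vs H='11': no prefix
  D='10' vs A='00': no prefix
  D='10' vs B='010': no prefix
  D='10' vs E='011': no prefix
  D='10' vs H='11': no prefix
  H='11' vs A='00': no prefix
  H='11' vs B='010': no prefix
  H='11' vs E='011': no prefix
  H='11' vs D='10': no prefix
No violation found over all pairs.

YES -- this is a valid prefix code. No codeword is a prefix of any other codeword.


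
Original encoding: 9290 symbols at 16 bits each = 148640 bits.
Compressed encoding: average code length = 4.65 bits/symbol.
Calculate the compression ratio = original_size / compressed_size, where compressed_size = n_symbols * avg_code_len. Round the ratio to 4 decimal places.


original_size = n_symbols * orig_bits = 9290 * 16 = 148640 bits
compressed_size = n_symbols * avg_code_len = 9290 * 4.65 = 43198.5 bits
ratio = original_size / compressed_size = 148640 / 43198.5 = 3.4409

Compression ratio = 3.4409


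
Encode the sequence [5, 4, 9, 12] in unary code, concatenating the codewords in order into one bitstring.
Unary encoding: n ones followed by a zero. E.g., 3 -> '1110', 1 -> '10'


Encode each number as n ones followed by a terminating 0:
  5 -> 111110 (6 bits)
  4 -> 11110 (5 bits)
  9 -> 1111111110 (10 bits)
  12 -> 1111111111110 (13 bits)
Total length = 6 + 5 + 10 + 13 = 34 bits.

Unary([5, 4, 9, 12]) = 1111101111011111111101111111111110 (34 bits)


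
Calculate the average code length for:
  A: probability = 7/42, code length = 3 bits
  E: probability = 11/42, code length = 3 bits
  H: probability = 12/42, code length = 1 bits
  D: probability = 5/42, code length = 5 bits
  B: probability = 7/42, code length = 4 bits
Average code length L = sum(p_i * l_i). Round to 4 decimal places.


Weighted contributions p_i * l_i:
  A: (7/42) * 3 = 21/42
  E: (11/42) * 3 = 33/42
  H: (12/42) * 1 = 12/42
  D: (5/42) * 5 = 25/42
  B: (7/42) * 4 = 28/42
Sum = (21 + 33 + 12 + 25 + 28)/42 = 119/42

L = 119/42 = 2.8333 bits/symbol


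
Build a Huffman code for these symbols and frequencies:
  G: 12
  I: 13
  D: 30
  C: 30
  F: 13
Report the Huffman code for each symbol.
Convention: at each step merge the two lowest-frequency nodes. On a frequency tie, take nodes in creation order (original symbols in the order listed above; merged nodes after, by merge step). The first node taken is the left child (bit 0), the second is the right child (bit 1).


Huffman tree construction:
Step 1: Merge G(12) + I(13) = 25
Step 2: Merge F(13) + (G+I)(25) = 38
Step 3: Merge D(30) + C(30) = 60
Step 4: Merge (F+(G+I))(38) + (D+C)(60) = 98
Read each symbol's code off the tree from the root (left child = 0, right child = 1).

Codes:
  G: 010 (length 3)
  I: 011 (length 3)
  D: 10 (length 2)
  C: 11 (length 2)
  F: 00 (length 2)
Average code length: 221/98 = 2.2551 bits/symbol


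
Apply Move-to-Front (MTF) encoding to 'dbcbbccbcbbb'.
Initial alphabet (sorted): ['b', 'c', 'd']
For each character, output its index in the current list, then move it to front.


MTF encoding:
'd': index 2 in ['b', 'c', 'd'] -> ['d', 'b', 'c']
'b': index 1 in ['d', 'b', 'c'] -> ['b', 'd', 'c']
'c': index 2 in ['b', 'd', 'c'] -> ['c', 'b', 'd']
'b': index 1 in ['c', 'b', 'd'] -> ['b', 'c', 'd']
'b': index 0 in ['b', 'c', 'd'] -> ['b', 'c', 'd']
'c': index 1 in ['b', 'c', 'd'] -> ['c', 'b', 'd']
'c': index 0 in ['c', 'b', 'd'] -> ['c', 'b', 'd']
'b': index 1 in ['c', 'b', 'd'] -> ['b', 'c', 'd']
'c': index 1 in ['b', 'c', 'd'] -> ['c', 'b', 'd']
'b': index 1 in ['c', 'b', 'd'] -> ['b', 'c', 'd']
'b': index 0 in ['b', 'c', 'd'] -> ['b', 'c', 'd']
'b': index 0 in ['b', 'c', 'd'] -> ['b', 'c', 'd']


Output: [2, 1, 2, 1, 0, 1, 0, 1, 1, 1, 0, 0]


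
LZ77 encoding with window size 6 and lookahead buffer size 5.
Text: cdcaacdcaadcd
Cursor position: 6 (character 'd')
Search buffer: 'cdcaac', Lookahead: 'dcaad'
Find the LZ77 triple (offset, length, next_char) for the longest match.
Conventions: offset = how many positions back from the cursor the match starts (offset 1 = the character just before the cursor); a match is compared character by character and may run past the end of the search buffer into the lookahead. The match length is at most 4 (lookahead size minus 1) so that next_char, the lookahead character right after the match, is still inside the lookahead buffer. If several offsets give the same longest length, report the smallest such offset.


Try each offset into the search buffer:
  offset=1 (pos 5, char 'c'): match length 0
  offset=2 (pos 4, char 'a'): match length 0
  offset=3 (pos 3, char 'a'): match length 0
  offset=4 (pos 2, char 'c'): match length 0
  offset=5 (pos 1, char 'd'): match length 4
  offset=6 (pos 0, char 'c'): match length 0
Longest match has length 4 at offset 5.
next_char = character at position 6 + 4 = 10 -> 'd'

Best match: offset=5, length=4 (matching 'dcaa' starting at position 1)
LZ77 triple: (5, 4, 'd')


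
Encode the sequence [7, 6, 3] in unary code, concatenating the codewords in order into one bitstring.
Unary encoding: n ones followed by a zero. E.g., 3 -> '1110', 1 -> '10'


Encode each number as n ones followed by a terminating 0:
  7 -> 11111110 (8 bits)
  6 -> 1111110 (7 bits)
  3 -> 1110 (4 bits)
Total length = 8 + 7 + 4 = 19 bits.

Unary([7, 6, 3]) = 1111111011111101110 (19 bits)


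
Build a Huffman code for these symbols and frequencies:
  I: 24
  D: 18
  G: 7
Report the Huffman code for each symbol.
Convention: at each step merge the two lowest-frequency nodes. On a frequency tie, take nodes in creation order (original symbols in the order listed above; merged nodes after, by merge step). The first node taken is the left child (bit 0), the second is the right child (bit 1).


Huffman tree construction:
Step 1: Merge G(7) + D(18) = 25
Step 2: Merge I(24) + (G+D)(25) = 49
Read each symbol's code off the tree from the root (left child = 0, right child = 1).

Codes:
  I: 0 (length 1)
  D: 11 (length 2)
  G: 10 (length 2)
Average code length: 74/49 = 1.5102 bits/symbol


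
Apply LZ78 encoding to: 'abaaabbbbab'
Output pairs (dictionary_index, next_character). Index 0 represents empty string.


LZ78 encoding steps:
Dictionary: {0: ''}
Step 1: w='' (idx 0), next='a' -> output (0, 'a'), add 'a' as idx 1
Step 2: w='' (idx 0), next='b' -> output (0, 'b'), add 'b' as idx 2
Step 3: w='a' (idx 1), next='a' -> output (1, 'a'), add 'aa' as idx 3
Step 4: w='a' (idx 1), next='b' -> output (1, 'b'), add 'ab' as idx 4
Step 5: w='b' (idx 2), next='b' -> output (2, 'b'), add 'bb' as idx 5
Step 6: w='b' (idx 2), next='a' -> output (2, 'a'), add 'ba' as idx 6
Step 7: w='b' (idx 2), end of input -> output (2, '')


Encoded: [(0, 'a'), (0, 'b'), (1, 'a'), (1, 'b'), (2, 'b'), (2, 'a'), (2, '')]


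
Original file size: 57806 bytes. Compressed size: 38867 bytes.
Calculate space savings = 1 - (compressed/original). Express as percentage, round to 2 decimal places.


ratio = compressed/original = 38867/57806 = 0.67237
savings = 1 - ratio = 1 - 0.67237 = 0.32763
as a percentage: 0.32763 * 100 = 32.76%

Space savings = 1 - 38867/57806 = 32.76%


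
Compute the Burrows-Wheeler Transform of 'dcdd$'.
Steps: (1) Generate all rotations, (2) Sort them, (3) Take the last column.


Rotations (sorted):
  0: $dcdd -> last char: d
  1: cdd$d -> last char: d
  2: d$dcd -> last char: d
  3: dcdd$ -> last char: $
  4: dd$dc -> last char: c


BWT = ddd$c


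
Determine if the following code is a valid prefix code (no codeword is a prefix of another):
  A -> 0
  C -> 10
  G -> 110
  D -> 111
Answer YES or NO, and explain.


Checking each pair (does one codeword prefix another?):
  A='0' vs C='10': no prefix
  A='0' vs G='110': no prefix
  A='0' vs D='111': no prefix
  C='10' vs A='0': no prefix
  C='10' vs G='110': no prefix
  C='10' vs D='111': no prefix
  G='110' vs A='0': no prefix
  G='110' vs C='10': no prefix
  G='110' vs D='111': no prefix
  D='111' vs A='0': no prefix
  D='111' vs C='10': no prefix
  D='111' vs G='110': no prefix
No violation found over all pairs.

YES -- this is a valid prefix code. No codeword is a prefix of any other codeword.


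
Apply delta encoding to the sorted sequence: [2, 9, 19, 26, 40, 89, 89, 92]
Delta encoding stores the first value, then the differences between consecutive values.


First value: 2
Deltas:
  9 - 2 = 7
  19 - 9 = 10
  26 - 19 = 7
  40 - 26 = 14
  89 - 40 = 49
  89 - 89 = 0
  92 - 89 = 3


Delta encoded: [2, 7, 10, 7, 14, 49, 0, 3]


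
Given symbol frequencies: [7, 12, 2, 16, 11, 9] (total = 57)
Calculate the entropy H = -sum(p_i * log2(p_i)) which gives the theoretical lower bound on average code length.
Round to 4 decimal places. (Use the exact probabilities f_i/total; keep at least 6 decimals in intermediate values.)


Per-symbol terms -p_i * log2(p_i) with p_i = f_i/57:
  p = 7/57 = 0.122807: log2(p) = -3.025535, -p*log2(p) = 0.371557
  p = 12/57 = 0.210526: log2(p) = -2.247928, -p*log2(p) = 0.473248
  p = 2/57 = 0.035088: log2(p) = -4.832890, -p*log2(p) = 0.169575
  p = 16/57 = 0.280702: log2(p) = -1.832890, -p*log2(p) = 0.514495
  p = 11/57 = 0.192982: log2(p) = -2.373458, -p*log2(p) = 0.458036
  p = 9/57 = 0.157895: log2(p) = -2.662965, -p*log2(p) = 0.420468
H = 0.371557 + 0.473248 + 0.169575 + 0.514495 + 0.458036 + 0.420468 = 2.407379

H = 2.4074 bits/symbol


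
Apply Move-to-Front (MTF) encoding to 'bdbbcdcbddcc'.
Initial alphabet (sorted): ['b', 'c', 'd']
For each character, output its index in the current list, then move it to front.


MTF encoding:
'b': index 0 in ['b', 'c', 'd'] -> ['b', 'c', 'd']
'd': index 2 in ['b', 'c', 'd'] -> ['d', 'b', 'c']
'b': index 1 in ['d', 'b', 'c'] -> ['b', 'd', 'c']
'b': index 0 in ['b', 'd', 'c'] -> ['b', 'd', 'c']
'c': index 2 in ['b', 'd', 'c'] -> ['c', 'b', 'd']
'd': index 2 in ['c', 'b', 'd'] -> ['d', 'c', 'b']
'c': index 1 in ['d', 'c', 'b'] -> ['c', 'd', 'b']
'b': index 2 in ['c', 'd', 'b'] -> ['b', 'c', 'd']
'd': index 2 in ['b', 'c', 'd'] -> ['d', 'b', 'c']
'd': index 0 in ['d', 'b', 'c'] -> ['d', 'b', 'c']
'c': index 2 in ['d', 'b', 'c'] -> ['c', 'd', 'b']
'c': index 0 in ['c', 'd', 'b'] -> ['c', 'd', 'b']


Output: [0, 2, 1, 0, 2, 2, 1, 2, 2, 0, 2, 0]


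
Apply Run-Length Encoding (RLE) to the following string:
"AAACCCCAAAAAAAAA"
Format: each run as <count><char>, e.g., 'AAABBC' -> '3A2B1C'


Scanning runs left to right:
  i=0: run of 'A' x 3 -> '3A'
  i=3: run of 'C' x 4 -> '4C'
  i=7: run of 'A' x 9 -> '9A'

RLE = 3A4C9A


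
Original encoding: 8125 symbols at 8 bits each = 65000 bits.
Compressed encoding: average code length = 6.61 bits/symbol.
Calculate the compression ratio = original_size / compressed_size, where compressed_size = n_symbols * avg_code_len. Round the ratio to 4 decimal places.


original_size = n_symbols * orig_bits = 8125 * 8 = 65000 bits
compressed_size = n_symbols * avg_code_len = 8125 * 6.61 = 53706.25 bits
ratio = original_size / compressed_size = 65000 / 53706.25 = 1.2103

Compression ratio = 1.2103


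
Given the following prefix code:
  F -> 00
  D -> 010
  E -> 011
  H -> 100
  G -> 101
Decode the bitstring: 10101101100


Decoding step by step:
Bits 101 -> G
Bits 011 -> E
Bits 011 -> E
Bits 00 -> F


Decoded message: GEEF


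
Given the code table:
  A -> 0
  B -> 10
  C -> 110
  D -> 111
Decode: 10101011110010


Decoding:
10 -> B
10 -> B
10 -> B
111 -> D
10 -> B
0 -> A
10 -> B


Result: BBBDBAB


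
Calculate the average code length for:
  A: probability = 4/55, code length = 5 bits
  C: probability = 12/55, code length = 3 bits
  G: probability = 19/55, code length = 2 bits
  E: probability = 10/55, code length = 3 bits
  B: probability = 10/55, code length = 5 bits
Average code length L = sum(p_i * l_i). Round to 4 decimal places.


Weighted contributions p_i * l_i:
  A: (4/55) * 5 = 20/55
  C: (12/55) * 3 = 36/55
  G: (19/55) * 2 = 38/55
  E: (10/55) * 3 = 30/55
  B: (10/55) * 5 = 50/55
Sum = (20 + 36 + 38 + 30 + 50)/55 = 174/55

L = 174/55 = 3.1636 bits/symbol


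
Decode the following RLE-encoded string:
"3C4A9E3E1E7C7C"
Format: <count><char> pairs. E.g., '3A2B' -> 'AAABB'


Expanding each <count><char> pair:
  3C -> 'CCC'
  4A -> 'AAAA'
  9E -> 'EEEEEEEEE'
  3E -> 'EEE'
  1E -> 'E'
  7C -> 'CCCCCCC'
  7C -> 'CCCCCCC'

Decoded = CCCAAAAEEEEEEEEEEEEECCCCCCCCCCCCCC


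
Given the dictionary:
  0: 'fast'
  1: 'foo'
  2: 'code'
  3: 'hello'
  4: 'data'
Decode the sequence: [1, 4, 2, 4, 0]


Look up each index in the dictionary:
  1 -> 'foo'
  4 -> 'data'
  2 -> 'code'
  4 -> 'data'
  0 -> 'fast'

Decoded: "foo data code data fast"


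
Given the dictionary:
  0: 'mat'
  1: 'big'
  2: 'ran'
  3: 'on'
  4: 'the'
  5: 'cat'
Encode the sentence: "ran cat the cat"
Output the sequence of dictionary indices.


Look up each word in the dictionary:
  'ran' -> 2
  'cat' -> 5
  'the' -> 4
  'cat' -> 5

Encoded: [2, 5, 4, 5]


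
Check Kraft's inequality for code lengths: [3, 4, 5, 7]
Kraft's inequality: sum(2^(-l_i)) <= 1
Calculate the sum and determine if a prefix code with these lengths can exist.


Sum = 2^(-3) + 2^(-4) + 2^(-5) + 2^(-7)
    = 0.125 + 0.0625 + 0.03125 + 0.0078125
    = 29/128 = 0.2265625
Since 0.2265625 <= 1, Kraft's inequality IS satisfied.
A prefix code with these lengths CAN exist.

Kraft sum = 0.2265625. Satisfied.


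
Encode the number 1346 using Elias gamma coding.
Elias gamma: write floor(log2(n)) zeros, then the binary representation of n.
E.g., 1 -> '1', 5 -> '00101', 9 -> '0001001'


num_bits = floor(log2(1346)) + 1 = 11
leading_zeros = num_bits - 1 = 10
binary(1346) = 10101000010

Elias gamma(1346) = '0000000000' + '10101000010' = 000000000010101000010 (21 bits)


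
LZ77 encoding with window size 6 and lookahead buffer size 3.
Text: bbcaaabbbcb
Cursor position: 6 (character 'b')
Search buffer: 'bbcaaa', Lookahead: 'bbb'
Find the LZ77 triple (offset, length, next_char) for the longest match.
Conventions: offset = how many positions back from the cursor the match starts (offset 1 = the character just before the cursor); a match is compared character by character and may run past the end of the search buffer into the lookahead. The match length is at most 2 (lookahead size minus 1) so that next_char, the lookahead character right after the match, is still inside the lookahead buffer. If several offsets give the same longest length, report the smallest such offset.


Try each offset into the search buffer:
  offset=1 (pos 5, char 'a'): match length 0
  offset=2 (pos 4, char 'a'): match length 0
  offset=3 (pos 3, char 'a'): match length 0
  offset=4 (pos 2, char 'c'): match length 0
  offset=5 (pos 1, char 'b'): match length 1
  offset=6 (pos 0, char 'b'): match length 2
Longest match has length 2 at offset 6.
next_char = character at position 6 + 2 = 8 -> 'b'

Best match: offset=6, length=2 (matching 'bb' starting at position 0)
LZ77 triple: (6, 2, 'b')
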